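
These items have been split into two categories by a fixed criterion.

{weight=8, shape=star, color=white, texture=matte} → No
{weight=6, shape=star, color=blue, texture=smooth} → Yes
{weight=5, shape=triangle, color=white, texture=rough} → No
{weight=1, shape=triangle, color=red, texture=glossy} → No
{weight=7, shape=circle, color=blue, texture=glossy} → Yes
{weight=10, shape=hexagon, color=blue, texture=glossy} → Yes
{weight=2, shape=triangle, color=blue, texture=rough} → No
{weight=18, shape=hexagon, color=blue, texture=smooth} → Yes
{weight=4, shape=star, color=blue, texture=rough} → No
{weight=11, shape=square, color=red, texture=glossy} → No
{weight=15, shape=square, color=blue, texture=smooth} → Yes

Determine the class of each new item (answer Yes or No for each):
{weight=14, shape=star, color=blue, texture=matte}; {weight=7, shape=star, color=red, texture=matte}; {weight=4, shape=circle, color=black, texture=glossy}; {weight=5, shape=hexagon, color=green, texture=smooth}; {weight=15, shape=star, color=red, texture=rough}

Yes, No, No, No, No

The simplest hypothesis consistent with all the labels is: color is blue AND weight ≥ 5.
{weight=14, shape=star, color=blue, texture=matte} — color is blue, weight = 14, hence Yes. {weight=7, shape=star, color=red, texture=matte} — color is red, weight = 7, hence No. {weight=4, shape=circle, color=black, texture=glossy} — color is black, weight = 4, hence No. {weight=5, shape=hexagon, color=green, texture=smooth} — color is green, weight = 5, hence No. {weight=15, shape=star, color=red, texture=rough} — color is red, weight = 15, hence No.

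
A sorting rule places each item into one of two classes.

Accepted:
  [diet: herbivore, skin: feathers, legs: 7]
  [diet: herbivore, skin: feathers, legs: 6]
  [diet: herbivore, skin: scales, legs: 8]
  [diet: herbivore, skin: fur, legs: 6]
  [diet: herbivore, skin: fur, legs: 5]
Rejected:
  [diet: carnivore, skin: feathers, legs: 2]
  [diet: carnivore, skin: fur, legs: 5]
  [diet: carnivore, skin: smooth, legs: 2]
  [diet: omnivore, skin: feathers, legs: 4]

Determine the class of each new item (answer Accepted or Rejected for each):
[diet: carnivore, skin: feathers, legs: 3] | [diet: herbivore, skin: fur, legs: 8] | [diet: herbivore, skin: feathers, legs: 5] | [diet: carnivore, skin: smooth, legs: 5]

Looking at the examples, the only property every 'Accepted' case has and every 'Rejected' case lacks is: diet is herbivore.

Rejected, Accepted, Accepted, Rejected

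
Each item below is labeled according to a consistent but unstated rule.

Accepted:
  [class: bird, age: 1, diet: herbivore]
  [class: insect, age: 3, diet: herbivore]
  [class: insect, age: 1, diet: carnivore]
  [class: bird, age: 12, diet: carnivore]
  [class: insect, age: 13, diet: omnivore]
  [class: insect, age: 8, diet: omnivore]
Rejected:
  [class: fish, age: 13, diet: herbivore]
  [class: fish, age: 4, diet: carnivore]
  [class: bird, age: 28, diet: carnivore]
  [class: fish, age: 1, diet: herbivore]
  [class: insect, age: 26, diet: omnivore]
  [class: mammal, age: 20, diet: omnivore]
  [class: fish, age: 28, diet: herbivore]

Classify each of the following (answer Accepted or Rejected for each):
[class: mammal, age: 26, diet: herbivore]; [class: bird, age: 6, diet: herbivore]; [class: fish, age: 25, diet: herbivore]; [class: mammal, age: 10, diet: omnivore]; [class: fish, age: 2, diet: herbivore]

One predicate separates the groups cleanly: class is not fish AND age ≤ 13.
[class: mammal, age: 26, diet: herbivore] — class is mammal, age = 26, hence Rejected.
[class: bird, age: 6, diet: herbivore] — class is bird, age = 6, hence Accepted.
[class: fish, age: 25, diet: herbivore] — class is fish, age = 25, hence Rejected.
[class: mammal, age: 10, diet: omnivore] — class is mammal, age = 10, hence Accepted.
[class: fish, age: 2, diet: herbivore] — class is fish, age = 2, hence Rejected.

Rejected, Accepted, Rejected, Accepted, Rejected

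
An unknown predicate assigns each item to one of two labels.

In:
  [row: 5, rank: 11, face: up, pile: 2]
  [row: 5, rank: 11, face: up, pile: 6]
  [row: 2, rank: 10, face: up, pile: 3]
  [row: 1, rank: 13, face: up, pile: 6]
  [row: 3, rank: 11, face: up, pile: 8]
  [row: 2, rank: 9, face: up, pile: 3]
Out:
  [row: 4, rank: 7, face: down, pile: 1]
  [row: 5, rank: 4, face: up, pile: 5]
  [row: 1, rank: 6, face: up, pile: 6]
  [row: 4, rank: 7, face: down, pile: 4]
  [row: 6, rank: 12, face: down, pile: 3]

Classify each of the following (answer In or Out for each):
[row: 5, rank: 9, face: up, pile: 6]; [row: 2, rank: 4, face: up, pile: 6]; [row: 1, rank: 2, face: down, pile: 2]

The classifier is using: face is up AND rank ≥ 7.
[row: 5, rank: 9, face: up, pile: 6] → face is up, rank = 9 → In.
[row: 2, rank: 4, face: up, pile: 6] → face is up, rank = 4 → Out.
[row: 1, rank: 2, face: down, pile: 2] → face is down, rank = 2 → Out.

In, Out, Out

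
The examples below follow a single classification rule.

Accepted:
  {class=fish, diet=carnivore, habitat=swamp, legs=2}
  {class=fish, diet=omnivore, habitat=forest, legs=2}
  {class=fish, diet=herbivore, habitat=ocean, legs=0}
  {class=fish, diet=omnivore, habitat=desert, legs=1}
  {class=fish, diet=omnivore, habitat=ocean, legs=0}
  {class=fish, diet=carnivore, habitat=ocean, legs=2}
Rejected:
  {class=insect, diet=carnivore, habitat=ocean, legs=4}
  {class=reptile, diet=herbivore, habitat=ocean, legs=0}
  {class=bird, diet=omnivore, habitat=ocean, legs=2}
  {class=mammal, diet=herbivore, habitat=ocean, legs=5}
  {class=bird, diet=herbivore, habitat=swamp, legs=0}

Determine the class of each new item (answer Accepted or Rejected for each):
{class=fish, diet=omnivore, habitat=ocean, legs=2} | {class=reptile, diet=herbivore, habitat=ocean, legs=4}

Accepted, Rejected

The distinguishing property — class is fish — holds for all the 'Accepted' cases and none of the 'Rejected' cases.
{class=fish, diet=omnivore, habitat=ocean, legs=2} — class is fish, hence Accepted. {class=reptile, diet=herbivore, habitat=ocean, legs=4} — class is reptile, hence Rejected.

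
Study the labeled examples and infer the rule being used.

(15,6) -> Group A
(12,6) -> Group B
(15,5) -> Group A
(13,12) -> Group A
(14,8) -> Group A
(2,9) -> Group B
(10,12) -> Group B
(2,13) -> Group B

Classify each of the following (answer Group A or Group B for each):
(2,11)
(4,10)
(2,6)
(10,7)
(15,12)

The pattern is that an item is 'Group A' exactly when: first ≥ 13.
(2,11) → first 2 → Group B. (4,10) → first 4 → Group B. (2,6) → first 2 → Group B. (10,7) → first 10 → Group B. (15,12) → first 15 → Group A.

Group B, Group B, Group B, Group B, Group A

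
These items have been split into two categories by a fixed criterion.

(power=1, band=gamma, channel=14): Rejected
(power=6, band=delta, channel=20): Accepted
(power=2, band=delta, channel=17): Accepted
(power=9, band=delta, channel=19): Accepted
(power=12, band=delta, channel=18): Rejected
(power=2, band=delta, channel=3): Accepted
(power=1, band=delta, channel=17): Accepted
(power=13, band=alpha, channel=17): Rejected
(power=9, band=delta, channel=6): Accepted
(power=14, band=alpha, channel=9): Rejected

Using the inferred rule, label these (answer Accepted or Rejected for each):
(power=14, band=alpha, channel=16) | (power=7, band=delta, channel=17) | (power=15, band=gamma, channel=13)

The rule appears to be: band is delta AND power ≤ 9.

Rejected, Accepted, Rejected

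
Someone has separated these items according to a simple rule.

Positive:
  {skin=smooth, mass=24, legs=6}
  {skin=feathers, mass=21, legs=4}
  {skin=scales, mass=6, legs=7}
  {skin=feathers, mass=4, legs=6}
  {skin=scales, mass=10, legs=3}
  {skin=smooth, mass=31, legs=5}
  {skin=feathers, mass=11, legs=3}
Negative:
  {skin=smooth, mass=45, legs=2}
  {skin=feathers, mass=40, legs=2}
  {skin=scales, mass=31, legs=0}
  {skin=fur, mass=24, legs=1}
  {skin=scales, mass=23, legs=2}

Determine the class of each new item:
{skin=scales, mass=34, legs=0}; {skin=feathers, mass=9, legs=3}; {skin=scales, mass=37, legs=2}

Negative, Positive, Negative

'Positive' ⟺ legs ≥ 3.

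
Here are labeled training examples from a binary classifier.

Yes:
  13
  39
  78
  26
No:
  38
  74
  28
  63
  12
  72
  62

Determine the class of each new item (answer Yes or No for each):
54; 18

No, No

Looking at the examples, the only property every 'Yes' case has and every 'No' case lacks is: multiple of 13.
54: 54 = 13·4 + 2, fails this test → No. 18: 18 = 13·1 + 5, fails this test → No.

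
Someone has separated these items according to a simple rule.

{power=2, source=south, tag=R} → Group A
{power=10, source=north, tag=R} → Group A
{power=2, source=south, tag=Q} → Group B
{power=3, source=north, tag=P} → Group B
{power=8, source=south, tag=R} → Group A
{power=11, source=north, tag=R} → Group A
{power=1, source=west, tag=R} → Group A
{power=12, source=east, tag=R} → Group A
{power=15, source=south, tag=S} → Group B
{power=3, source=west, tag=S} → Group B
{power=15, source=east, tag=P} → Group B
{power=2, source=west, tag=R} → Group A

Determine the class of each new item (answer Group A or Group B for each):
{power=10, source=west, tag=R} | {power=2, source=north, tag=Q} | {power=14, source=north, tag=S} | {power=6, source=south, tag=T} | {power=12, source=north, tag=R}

Group A, Group B, Group B, Group B, Group A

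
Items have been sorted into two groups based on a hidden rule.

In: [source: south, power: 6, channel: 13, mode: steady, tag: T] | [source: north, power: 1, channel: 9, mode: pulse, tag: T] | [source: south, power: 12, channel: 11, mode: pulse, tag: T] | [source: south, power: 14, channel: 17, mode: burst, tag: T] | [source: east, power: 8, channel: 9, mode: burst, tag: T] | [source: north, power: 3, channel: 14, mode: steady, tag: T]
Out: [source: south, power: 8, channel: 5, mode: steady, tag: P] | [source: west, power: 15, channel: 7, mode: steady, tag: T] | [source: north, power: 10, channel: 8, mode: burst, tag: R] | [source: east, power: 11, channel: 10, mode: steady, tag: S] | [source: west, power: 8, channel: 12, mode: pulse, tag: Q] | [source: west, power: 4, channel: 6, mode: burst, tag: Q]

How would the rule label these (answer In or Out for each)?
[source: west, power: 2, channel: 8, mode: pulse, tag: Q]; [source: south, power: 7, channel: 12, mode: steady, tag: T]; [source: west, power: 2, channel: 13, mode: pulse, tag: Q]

Every 'In' example satisfies: tag is T AND power ≤ 14. None of the 'Out' examples do.

Out, In, Out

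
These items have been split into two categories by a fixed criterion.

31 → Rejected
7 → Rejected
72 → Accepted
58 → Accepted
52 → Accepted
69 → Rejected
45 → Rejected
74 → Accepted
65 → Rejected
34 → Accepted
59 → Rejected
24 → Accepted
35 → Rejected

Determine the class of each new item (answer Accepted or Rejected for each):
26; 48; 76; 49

Accepted, Accepted, Accepted, Rejected

The pattern is that an item is 'Accepted' exactly when: even.
26: 26 is even — meets the rule, so Accepted.
48: 48 is even — meets the rule, so Accepted.
76: 76 is even — meets the rule, so Accepted.
49: 49 is odd — fails this test, so Rejected.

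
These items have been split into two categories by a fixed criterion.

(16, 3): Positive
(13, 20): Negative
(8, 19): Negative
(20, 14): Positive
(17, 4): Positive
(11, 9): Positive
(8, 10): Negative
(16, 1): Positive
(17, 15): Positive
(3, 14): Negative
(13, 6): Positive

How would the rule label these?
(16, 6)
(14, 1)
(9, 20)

The classifier is using: first > second.

Positive, Positive, Negative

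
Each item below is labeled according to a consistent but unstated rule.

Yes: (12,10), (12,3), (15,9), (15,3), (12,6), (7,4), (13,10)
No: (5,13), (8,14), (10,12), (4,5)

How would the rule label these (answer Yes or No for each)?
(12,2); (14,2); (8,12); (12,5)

Rule: first > second. This holds for each 'Yes' example and fails for each 'No' one.
(12,2): Yes (12 > 2). (14,2): Yes (14 > 2). (8,12): No (8 < 12). (12,5): Yes (12 > 5).

Yes, Yes, No, Yes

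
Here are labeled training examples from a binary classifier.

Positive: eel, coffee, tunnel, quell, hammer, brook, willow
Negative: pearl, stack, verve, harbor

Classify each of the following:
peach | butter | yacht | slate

Negative, Positive, Negative, Negative

The pattern is that an item is 'Positive' exactly when: has a double letter.
peach — no doubled letter, hence Negative. butter — 'tt' doubled, hence Positive. yacht — no doubled letter, hence Negative. slate — no doubled letter, hence Negative.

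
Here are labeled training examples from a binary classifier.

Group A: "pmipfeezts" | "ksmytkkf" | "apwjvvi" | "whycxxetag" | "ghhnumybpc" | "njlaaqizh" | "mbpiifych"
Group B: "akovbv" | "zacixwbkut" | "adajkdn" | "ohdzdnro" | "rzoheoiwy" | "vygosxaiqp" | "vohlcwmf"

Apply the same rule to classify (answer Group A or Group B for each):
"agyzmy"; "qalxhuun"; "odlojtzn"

Group B, Group A, Group B

The common property of the 'Group A' items is: has a double letter. No 'Group B' item has it.
"agyzmy": Group B (no doubled letter).
"qalxhuun": Group A ('uu' doubled).
"odlojtzn": Group B (no doubled letter).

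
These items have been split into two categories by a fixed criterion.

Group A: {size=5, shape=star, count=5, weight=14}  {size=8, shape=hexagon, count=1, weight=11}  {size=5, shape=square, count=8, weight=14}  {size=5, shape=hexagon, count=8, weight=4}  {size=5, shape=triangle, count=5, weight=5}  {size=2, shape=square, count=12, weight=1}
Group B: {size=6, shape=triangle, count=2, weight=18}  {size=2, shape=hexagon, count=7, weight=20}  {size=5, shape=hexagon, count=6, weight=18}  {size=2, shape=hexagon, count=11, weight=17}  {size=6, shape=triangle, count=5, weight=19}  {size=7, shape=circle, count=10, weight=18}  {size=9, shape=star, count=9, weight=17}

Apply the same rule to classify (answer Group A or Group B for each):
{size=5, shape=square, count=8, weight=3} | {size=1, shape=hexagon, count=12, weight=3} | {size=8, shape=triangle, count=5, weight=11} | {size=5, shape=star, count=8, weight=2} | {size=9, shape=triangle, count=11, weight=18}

Group A, Group A, Group A, Group A, Group B

The pattern is that an item is 'Group A' exactly when: weight ≤ 14.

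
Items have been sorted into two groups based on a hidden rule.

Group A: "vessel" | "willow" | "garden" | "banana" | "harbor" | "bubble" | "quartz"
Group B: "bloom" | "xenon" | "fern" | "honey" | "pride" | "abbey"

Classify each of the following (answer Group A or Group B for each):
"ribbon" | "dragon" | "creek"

The common property of the 'Group A' items is: length 6. No 'Group B' item has it.
"ribbon" — length 6, hence Group A.
"dragon" — length 6, hence Group A.
"creek" — length 5, hence Group B.

Group A, Group A, Group B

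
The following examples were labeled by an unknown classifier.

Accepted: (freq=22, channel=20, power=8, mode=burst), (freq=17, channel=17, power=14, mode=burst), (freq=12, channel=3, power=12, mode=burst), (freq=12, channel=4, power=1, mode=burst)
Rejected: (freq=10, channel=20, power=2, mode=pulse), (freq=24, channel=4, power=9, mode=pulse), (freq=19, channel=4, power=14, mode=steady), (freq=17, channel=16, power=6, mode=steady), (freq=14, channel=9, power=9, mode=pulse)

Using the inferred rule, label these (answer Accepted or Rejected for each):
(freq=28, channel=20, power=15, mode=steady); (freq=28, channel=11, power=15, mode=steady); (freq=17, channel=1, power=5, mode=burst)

Rejected, Rejected, Accepted

Every 'Accepted' example satisfies: mode is burst. None of the 'Rejected' examples do.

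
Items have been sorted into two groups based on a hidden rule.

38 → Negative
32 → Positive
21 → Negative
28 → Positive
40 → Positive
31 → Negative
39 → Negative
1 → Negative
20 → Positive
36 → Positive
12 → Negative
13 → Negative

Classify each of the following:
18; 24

Negative, Positive

Every 'Positive' example satisfies: multiple of 4 AND at least 13. None of the 'Negative' examples do.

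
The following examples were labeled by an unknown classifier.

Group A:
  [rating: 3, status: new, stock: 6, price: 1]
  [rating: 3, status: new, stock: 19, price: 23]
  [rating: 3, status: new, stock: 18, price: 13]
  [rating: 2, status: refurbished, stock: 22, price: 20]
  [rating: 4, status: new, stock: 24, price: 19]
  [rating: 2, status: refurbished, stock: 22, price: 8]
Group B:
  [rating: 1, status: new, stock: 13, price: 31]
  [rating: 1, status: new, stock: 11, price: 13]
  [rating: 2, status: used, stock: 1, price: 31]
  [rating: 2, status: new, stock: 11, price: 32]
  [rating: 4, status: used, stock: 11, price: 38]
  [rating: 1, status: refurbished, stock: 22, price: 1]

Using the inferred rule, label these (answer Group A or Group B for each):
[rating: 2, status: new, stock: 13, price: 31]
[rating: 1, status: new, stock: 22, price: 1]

Rule: rating ≥ 2 AND price ≤ 23. This holds for each 'Group A' example and fails for each 'Group B' one.
[rating: 2, status: new, stock: 13, price: 31]: rating = 2, price = 31 — does not pass, so Group B.
[rating: 1, status: new, stock: 22, price: 1]: rating = 1, price = 1 — does not pass, so Group B.

Group B, Group B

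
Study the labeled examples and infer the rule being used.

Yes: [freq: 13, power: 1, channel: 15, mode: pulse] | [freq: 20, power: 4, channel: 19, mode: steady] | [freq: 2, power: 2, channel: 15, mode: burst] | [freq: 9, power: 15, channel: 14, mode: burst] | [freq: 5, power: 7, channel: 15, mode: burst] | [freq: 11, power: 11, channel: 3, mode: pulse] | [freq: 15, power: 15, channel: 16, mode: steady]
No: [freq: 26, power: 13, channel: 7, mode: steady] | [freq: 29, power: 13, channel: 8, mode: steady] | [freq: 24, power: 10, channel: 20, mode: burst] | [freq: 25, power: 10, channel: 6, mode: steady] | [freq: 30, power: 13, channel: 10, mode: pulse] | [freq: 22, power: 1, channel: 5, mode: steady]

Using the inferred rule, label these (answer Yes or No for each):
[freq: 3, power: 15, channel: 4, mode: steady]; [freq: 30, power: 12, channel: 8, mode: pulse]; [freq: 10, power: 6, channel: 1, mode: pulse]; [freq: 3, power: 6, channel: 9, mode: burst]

Yes, No, Yes, Yes

'Yes' ⟺ freq ≤ 20.
[freq: 3, power: 15, channel: 4, mode: steady]: Yes (freq = 3). [freq: 30, power: 12, channel: 8, mode: pulse]: No (freq = 30). [freq: 10, power: 6, channel: 1, mode: pulse]: Yes (freq = 10). [freq: 3, power: 6, channel: 9, mode: burst]: Yes (freq = 3).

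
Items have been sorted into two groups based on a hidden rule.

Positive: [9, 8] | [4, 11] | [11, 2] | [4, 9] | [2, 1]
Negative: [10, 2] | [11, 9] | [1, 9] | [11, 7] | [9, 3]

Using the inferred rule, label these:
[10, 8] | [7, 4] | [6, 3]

Negative, Positive, Positive

The classifier is using: sum is odd.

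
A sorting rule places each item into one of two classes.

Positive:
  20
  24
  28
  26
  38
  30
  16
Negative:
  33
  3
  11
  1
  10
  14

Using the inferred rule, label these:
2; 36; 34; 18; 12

The distinguishing property — even AND at least 16 — holds for all the 'Positive' cases and none of the 'Negative' cases.
2: Negative (2 is even, 2 < 16). 36: Positive (36 is even, 36 ≥ 16). 34: Positive (34 is even, 34 ≥ 16). 18: Positive (18 is even, 18 ≥ 16). 12: Negative (12 is even, 12 < 16).

Negative, Positive, Positive, Positive, Negative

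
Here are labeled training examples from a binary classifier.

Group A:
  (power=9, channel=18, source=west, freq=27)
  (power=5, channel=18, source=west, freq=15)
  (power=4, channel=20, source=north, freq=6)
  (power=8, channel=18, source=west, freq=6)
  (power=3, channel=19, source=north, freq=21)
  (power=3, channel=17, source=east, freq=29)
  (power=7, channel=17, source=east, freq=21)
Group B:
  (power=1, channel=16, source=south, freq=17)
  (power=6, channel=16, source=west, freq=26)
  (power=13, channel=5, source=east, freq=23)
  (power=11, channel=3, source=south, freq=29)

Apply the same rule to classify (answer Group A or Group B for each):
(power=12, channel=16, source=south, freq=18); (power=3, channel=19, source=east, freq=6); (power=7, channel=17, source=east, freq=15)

The common property of the 'Group A' items is: channel ≥ 17. No 'Group B' item has it.

Group B, Group A, Group A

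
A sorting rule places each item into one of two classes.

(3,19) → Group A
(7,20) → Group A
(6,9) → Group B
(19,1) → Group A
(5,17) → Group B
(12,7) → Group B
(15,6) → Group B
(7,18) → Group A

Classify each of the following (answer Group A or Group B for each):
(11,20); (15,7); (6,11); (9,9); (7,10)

The distinguishing property — max ≥ 18 — holds for all the 'Group A' cases and none of the 'Group B' cases.
(11,20): max 20 — checks out, so Group A.
(15,7): max 15 — fails the rule, so Group B.
(6,11): max 11 — fails the rule, so Group B.
(9,9): max 9 — fails the rule, so Group B.
(7,10): max 10 — fails the rule, so Group B.

Group A, Group B, Group B, Group B, Group B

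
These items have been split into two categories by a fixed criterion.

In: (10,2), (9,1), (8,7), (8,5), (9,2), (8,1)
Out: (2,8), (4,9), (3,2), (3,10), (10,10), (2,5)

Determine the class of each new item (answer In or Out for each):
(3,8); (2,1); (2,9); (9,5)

Out, Out, Out, In

Every 'In' example satisfies: first > second AND sum ≥ 7. None of the 'Out' examples do.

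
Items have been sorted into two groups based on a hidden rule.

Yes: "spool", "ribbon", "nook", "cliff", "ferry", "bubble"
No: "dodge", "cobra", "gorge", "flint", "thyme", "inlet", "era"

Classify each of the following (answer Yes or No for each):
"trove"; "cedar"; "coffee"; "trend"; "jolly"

A rule that fits every label: has a double letter — true of each 'Yes' example, false of each 'No' one.

No, No, Yes, No, Yes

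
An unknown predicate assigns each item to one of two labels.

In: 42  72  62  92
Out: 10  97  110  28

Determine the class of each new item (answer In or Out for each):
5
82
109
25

Out, In, Out, Out

Checking candidate rules against both groups, what survives is: ends in digit 2.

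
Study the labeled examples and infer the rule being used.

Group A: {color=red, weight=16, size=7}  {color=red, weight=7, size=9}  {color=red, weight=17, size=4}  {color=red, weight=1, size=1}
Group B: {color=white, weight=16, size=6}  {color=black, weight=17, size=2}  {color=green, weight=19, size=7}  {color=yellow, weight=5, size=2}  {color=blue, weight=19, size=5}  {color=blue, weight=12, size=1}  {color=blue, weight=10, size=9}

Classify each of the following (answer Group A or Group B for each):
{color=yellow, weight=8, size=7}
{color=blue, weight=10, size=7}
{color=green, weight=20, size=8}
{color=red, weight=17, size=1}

Looking at the examples, the only property every 'Group A' case has and every 'Group B' case lacks is: color is red.
{color=yellow, weight=8, size=7} → color is yellow → Group B.
{color=blue, weight=10, size=7} → color is blue → Group B.
{color=green, weight=20, size=8} → color is green → Group B.
{color=red, weight=17, size=1} → color is red → Group A.

Group B, Group B, Group B, Group A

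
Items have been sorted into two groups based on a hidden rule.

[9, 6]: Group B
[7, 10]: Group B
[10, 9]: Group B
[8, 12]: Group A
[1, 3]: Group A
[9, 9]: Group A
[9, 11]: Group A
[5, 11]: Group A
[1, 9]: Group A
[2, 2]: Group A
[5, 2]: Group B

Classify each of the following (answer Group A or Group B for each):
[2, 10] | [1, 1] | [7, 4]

Group A, Group A, Group B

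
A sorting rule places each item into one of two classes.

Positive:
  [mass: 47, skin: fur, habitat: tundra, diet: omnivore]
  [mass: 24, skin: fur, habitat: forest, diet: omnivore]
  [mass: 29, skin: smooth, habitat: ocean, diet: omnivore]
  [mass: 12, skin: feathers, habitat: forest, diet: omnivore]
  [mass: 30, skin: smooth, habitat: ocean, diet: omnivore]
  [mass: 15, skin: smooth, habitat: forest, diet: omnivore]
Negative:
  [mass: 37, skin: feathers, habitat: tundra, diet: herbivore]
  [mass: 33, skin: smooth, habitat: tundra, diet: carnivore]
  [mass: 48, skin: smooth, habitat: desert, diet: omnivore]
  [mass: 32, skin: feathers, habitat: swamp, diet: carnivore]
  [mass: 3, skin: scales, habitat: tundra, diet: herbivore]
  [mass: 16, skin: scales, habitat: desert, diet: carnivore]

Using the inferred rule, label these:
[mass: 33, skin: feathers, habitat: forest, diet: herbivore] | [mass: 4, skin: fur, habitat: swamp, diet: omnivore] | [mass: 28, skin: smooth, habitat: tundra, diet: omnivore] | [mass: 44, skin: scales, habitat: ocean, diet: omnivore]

Negative, Positive, Positive, Positive

The pattern is that an item is 'Positive' exactly when: diet is omnivore AND mass ≤ 47.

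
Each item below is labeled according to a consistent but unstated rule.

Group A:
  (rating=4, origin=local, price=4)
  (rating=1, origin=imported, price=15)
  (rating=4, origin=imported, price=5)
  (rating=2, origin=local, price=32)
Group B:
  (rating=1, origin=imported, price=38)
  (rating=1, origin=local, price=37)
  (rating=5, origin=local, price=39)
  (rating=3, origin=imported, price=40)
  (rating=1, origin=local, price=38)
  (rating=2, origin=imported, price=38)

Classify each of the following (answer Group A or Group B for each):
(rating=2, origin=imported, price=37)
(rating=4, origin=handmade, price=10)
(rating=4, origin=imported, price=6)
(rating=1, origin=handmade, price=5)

Group B, Group A, Group A, Group A

Rule: price ≤ 32. This holds for each 'Group A' example and fails for each 'Group B' one.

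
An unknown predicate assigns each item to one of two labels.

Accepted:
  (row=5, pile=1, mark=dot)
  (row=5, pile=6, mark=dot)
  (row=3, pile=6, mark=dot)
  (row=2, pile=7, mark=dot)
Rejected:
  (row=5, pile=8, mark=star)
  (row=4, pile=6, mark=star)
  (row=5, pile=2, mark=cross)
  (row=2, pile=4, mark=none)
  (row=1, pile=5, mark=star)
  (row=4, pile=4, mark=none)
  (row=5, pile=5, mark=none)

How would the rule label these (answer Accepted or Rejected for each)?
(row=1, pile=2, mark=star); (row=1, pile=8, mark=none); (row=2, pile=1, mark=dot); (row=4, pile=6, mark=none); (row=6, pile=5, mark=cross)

All 'Accepted' examples share one property — mark is dot — and every 'Rejected' example lacks it.
(row=1, pile=2, mark=star) — mark is star, hence Rejected.
(row=1, pile=8, mark=none) — mark is none, hence Rejected.
(row=2, pile=1, mark=dot) — mark is dot, hence Accepted.
(row=4, pile=6, mark=none) — mark is none, hence Rejected.
(row=6, pile=5, mark=cross) — mark is cross, hence Rejected.

Rejected, Rejected, Accepted, Rejected, Rejected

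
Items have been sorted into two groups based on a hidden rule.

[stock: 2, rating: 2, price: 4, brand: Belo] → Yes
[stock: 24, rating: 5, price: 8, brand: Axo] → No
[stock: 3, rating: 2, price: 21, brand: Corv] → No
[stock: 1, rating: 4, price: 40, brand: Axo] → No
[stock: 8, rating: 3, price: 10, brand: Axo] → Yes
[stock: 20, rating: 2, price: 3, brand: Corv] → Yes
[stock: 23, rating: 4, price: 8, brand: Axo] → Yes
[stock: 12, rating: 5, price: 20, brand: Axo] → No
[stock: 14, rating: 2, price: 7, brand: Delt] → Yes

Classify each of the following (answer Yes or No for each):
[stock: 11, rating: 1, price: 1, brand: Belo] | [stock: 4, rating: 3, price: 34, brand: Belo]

Yes, No

The classifier is using: price ≤ 10 AND rating ≤ 4.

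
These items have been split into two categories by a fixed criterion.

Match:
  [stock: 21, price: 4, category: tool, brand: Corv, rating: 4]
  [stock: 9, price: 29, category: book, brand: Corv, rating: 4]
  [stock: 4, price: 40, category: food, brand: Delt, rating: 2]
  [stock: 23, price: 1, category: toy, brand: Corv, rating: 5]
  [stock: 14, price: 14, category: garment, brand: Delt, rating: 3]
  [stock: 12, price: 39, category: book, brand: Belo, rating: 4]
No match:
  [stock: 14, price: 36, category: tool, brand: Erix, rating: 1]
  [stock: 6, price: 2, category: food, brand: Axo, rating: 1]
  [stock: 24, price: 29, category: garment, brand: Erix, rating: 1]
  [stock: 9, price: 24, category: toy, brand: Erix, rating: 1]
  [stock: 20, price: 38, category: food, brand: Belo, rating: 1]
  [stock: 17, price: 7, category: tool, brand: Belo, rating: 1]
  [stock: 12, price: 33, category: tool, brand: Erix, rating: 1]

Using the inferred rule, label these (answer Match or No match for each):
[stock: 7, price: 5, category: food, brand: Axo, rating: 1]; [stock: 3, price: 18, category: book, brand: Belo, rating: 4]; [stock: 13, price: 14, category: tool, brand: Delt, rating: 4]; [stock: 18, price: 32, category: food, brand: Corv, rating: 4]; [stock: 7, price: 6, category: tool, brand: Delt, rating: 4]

All 'Match' examples share one property — rating ≥ 2 — and every 'No match' example lacks it.
[stock: 7, price: 5, category: food, brand: Axo, rating: 1]: No match (rating = 1).
[stock: 3, price: 18, category: book, brand: Belo, rating: 4]: Match (rating = 4).
[stock: 13, price: 14, category: tool, brand: Delt, rating: 4]: Match (rating = 4).
[stock: 18, price: 32, category: food, brand: Corv, rating: 4]: Match (rating = 4).
[stock: 7, price: 6, category: tool, brand: Delt, rating: 4]: Match (rating = 4).

No match, Match, Match, Match, Match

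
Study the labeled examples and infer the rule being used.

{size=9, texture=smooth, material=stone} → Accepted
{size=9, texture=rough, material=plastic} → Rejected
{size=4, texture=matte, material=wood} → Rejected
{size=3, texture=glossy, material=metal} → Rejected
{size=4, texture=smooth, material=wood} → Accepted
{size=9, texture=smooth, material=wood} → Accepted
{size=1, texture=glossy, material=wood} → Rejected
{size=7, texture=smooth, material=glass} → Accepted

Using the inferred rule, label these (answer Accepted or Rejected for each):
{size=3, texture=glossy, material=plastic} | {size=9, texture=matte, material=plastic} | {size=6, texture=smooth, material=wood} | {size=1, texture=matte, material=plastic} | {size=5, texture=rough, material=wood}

The simplest hypothesis consistent with all the labels is: texture is smooth.

Rejected, Rejected, Accepted, Rejected, Rejected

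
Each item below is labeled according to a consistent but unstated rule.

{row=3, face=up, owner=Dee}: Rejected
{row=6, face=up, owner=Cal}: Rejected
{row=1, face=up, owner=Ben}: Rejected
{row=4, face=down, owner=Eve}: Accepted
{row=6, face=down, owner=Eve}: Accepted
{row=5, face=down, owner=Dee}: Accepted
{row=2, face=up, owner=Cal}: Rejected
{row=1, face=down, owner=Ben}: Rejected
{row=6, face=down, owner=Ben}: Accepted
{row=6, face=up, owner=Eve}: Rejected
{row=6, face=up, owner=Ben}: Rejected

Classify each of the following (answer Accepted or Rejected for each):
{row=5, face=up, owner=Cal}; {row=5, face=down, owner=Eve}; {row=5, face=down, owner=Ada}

Rejected, Accepted, Accepted

The classifier is using: face is down AND row ≥ 2.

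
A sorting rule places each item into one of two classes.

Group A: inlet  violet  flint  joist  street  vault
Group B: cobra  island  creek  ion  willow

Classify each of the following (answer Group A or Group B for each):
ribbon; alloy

The rule appears to be: contains 't'.
Group B: ribbon, since no 't'. Group B: alloy, since no 't'.

Group B, Group B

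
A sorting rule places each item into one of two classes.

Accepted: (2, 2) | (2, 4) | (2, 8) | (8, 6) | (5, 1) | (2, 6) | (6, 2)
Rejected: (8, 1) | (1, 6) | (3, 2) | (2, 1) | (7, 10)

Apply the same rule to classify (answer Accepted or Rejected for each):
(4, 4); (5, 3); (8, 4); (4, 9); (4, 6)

Accepted, Accepted, Accepted, Rejected, Accepted

Comparing the two groups points to one rule — sum is even.
(4, 4): 4+4 = 8, passes → Accepted. (5, 3): 5+3 = 8, passes → Accepted. (8, 4): 8+4 = 12, passes → Accepted. (4, 9): 4+9 = 13, does not satisfy this → Rejected. (4, 6): 4+6 = 10, passes → Accepted.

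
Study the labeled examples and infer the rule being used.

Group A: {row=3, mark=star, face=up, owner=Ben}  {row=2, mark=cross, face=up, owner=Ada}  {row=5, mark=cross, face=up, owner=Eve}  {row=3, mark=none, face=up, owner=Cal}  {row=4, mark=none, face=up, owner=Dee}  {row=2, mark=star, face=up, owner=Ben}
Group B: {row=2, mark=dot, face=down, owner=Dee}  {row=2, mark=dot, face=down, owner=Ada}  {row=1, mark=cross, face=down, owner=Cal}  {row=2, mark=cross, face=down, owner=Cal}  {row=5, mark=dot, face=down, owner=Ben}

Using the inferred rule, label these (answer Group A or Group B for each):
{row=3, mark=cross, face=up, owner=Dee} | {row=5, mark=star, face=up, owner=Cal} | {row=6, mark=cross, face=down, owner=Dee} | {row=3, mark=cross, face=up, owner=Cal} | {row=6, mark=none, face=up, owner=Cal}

Group A, Group A, Group B, Group A, Group A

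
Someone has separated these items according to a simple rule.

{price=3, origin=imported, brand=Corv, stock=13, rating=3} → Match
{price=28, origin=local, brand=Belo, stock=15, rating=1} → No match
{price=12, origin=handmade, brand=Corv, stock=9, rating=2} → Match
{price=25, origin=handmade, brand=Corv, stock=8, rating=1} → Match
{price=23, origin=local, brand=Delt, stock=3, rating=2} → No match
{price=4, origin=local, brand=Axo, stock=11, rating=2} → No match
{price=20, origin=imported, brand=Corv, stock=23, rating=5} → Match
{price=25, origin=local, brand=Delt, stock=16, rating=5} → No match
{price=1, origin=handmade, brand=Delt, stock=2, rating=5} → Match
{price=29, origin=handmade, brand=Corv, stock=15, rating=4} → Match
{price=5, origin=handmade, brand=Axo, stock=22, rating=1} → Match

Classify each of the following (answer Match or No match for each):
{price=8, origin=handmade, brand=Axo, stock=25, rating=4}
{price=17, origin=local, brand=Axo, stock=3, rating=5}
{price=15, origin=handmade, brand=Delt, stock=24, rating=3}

Looking at the examples, the only property every 'Match' case has and every 'No match' case lacks is: origin is not local.
{price=8, origin=handmade, brand=Axo, stock=25, rating=4}: origin is handmade, has this property → Match. {price=17, origin=local, brand=Axo, stock=3, rating=5}: origin is local, does not pass → No match. {price=15, origin=handmade, brand=Delt, stock=24, rating=3}: origin is handmade, has this property → Match.

Match, No match, Match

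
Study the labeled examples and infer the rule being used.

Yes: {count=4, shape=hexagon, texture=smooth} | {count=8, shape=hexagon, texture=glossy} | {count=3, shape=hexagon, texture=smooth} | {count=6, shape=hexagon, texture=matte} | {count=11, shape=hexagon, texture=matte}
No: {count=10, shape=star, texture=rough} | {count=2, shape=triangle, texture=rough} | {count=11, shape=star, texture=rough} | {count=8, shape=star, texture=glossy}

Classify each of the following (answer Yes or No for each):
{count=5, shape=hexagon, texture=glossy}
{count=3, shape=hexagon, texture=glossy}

Rule: shape is hexagon. This holds for each 'Yes' example and fails for each 'No' one.
{count=5, shape=hexagon, texture=glossy} → shape is hexagon → Yes.
{count=3, shape=hexagon, texture=glossy} → shape is hexagon → Yes.

Yes, Yes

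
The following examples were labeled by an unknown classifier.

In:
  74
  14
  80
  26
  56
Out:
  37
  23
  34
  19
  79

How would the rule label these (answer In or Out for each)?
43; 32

The pattern is that an item is 'In' exactly when: ≡ 2 (mod 6).

Out, In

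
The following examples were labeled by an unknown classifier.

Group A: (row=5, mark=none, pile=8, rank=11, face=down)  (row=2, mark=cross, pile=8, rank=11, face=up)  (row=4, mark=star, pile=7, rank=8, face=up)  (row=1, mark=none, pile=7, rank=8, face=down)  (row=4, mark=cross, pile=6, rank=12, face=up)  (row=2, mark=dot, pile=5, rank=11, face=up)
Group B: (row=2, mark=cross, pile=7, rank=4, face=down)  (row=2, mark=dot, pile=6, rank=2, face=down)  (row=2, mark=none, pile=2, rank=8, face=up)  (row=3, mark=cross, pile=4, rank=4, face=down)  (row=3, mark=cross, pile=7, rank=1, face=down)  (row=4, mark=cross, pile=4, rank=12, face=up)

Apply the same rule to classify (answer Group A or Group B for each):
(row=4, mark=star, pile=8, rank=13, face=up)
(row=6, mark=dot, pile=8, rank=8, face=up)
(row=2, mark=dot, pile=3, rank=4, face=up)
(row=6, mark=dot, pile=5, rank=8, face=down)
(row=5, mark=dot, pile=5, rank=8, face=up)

Group A, Group A, Group B, Group A, Group A

The simplest hypothesis consistent with all the labels is: rank ≥ 8 AND pile ≥ 5.
(row=4, mark=star, pile=8, rank=13, face=up): rank = 13, pile = 8 — has this property, so Group A.
(row=6, mark=dot, pile=8, rank=8, face=up): rank = 8, pile = 8 — has this property, so Group A.
(row=2, mark=dot, pile=3, rank=4, face=up): rank = 4, pile = 3 — doesn't qualify, so Group B.
(row=6, mark=dot, pile=5, rank=8, face=down): rank = 8, pile = 5 — has this property, so Group A.
(row=5, mark=dot, pile=5, rank=8, face=up): rank = 8, pile = 5 — has this property, so Group A.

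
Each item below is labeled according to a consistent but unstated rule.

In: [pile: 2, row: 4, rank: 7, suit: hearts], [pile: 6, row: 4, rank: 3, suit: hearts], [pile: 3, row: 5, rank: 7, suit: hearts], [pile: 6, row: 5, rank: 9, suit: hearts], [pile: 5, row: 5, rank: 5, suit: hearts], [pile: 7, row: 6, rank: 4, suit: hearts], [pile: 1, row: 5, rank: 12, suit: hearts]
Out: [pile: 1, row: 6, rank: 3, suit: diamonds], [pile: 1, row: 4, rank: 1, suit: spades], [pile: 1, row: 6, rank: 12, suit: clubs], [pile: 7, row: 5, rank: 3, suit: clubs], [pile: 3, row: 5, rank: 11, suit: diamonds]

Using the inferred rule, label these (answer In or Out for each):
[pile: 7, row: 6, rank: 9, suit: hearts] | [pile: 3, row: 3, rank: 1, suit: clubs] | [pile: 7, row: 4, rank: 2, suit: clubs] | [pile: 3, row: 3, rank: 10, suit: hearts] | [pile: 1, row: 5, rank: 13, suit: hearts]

In, Out, Out, In, In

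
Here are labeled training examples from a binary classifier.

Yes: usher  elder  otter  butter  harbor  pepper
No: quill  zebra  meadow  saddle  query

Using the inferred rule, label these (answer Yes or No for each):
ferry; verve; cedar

No, No, Yes

'Yes' ⟺ ends with 'r'.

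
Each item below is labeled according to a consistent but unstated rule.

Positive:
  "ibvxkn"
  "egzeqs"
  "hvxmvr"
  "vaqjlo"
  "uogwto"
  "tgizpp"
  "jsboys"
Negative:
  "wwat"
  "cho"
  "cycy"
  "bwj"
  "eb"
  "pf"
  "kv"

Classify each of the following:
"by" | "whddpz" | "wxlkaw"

Negative, Positive, Positive

The common property of the 'Positive' items is: length 6. No 'Negative' item has it.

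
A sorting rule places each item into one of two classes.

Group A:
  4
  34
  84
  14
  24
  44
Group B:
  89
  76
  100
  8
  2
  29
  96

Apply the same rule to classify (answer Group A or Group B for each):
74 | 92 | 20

Group A, Group B, Group B

Rule: ends in digit 4. This holds for each 'Group A' example and fails for each 'Group B' one.
Group A: 74, since last digit 4.
Group B: 92, since last digit 2.
Group B: 20, since last digit 0.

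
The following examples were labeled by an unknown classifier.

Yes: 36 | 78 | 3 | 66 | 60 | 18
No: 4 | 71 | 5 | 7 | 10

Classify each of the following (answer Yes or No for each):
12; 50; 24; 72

Yes, No, Yes, Yes

The rule appears to be: multiple of 3.
12: Yes (12 = 3·4).
50: No (50 = 3·16 + 2).
24: Yes (24 = 3·8).
72: Yes (72 = 3·24).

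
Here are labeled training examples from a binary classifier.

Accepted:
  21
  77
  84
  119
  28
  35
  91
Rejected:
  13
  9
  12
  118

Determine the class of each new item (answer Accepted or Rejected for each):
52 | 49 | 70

Rejected, Accepted, Accepted

The common property of the 'Accepted' items is: multiple of 7. No 'Rejected' item has it.
Rejected: 52, since 52 = 7·7 + 3. Accepted: 49, since 49 = 7·7. Accepted: 70, since 70 = 7·10.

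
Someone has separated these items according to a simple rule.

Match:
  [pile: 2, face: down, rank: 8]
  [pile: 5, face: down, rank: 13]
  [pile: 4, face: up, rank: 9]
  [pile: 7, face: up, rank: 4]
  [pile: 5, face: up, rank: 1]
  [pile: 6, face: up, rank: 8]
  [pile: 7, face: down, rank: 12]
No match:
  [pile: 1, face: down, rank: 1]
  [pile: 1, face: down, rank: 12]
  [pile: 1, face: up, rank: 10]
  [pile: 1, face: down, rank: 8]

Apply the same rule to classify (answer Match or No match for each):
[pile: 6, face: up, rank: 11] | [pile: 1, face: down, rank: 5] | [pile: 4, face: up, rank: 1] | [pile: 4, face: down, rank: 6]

Match, No match, Match, Match

All 'Match' examples share one property — pile ≥ 2 — and every 'No match' example lacks it.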